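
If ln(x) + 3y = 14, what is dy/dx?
Take d/dx of both sides. Since y is implicitly a function of x, the chain rule attaches a y' = dy/dx factor whenever we differentiate through y.

Set F(x, y) = (left side) − (right side), so the curve is F = 0. Differentiating each term of F:
  d/dx[3y] = 3·y'
  d/dx[ln(x)] = 1/x
  d/dx[-14] = 0

Collecting, the y'-free part is the partial derivative in x and the y' coefficient is the partial derivative in y:
  ∂F/∂x = 1/x
  ∂F/∂y = 3

so d/dx[F(x, y(x))] = ∂F/∂x + (∂F/∂y)·y' = 0. Rearranging,
  dy/dx = -(∂F/∂x)/(∂F/∂y) = -(1/x)/(3) = -1/(3x)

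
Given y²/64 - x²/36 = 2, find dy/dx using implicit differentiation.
Differentiate the relation implicitly: treat y = y(x) and apply the chain rule, so every y-derivative picks up a y' = dy/dx factor.

With everything moved to the left-hand side, differentiate term by term:
  d/dx[-x^2/36] = -x/18
  d/dx[y^2/64] = y·y'/32
  d/dx[-2] = 0

Separating the contributions that come from x directly and those that come through y:
  without y':      -x/18
  multiplying y':  y/32

so (-x/18) + (y/32)·y' = 0, and therefore
  dy/dx = -(-x/18)/(y/32) = 16x/(9y)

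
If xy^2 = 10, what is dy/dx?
Differentiate both sides with respect to x, treating y as y(x). By the chain rule, any term containing y contributes a factor of y' = dy/dx when we differentiate it.

Move every term to one side and write the relation as F(x, y) = 0. Term by term,
  d/dx[xy^2] = 2xy·y' + y^2
  d/dx[-10] = 0

The pieces without y' make up ∂F/∂x and the coefficient of y' is ∂F/∂y:
  ∂F/∂x = y^2,
  ∂F/∂y = 2xy.

Since d/dx[F] = ∂F/∂x + (∂F/∂y)·y' = 0, solve for y':
  (∂F/∂y)·y' = -∂F/∂x
  dy/dx = -(∂F/∂x)/(∂F/∂y) = -(y^2)/(2xy) = -y/(2x)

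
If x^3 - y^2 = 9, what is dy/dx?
Differentiate both sides with respect to x, treating y as y(x). By the chain rule, any term containing y contributes a factor of y' = dy/dx when we differentiate it.

Move every term to one side and write the relation as F(x, y) = 0. Term by term,
  d/dx[x^3] = 3x^2
  d/dx[-y^2] = -2y·y'
  d/dx[-9] = 0

The pieces without y' make up ∂F/∂x and the coefficient of y' is ∂F/∂y:
  ∂F/∂x = 3x^2,
  ∂F/∂y = -2y.

Since d/dx[F] = ∂F/∂x + (∂F/∂y)·y' = 0, solve for y':
  (∂F/∂y)·y' = -∂F/∂x
  dy/dx = -(∂F/∂x)/(∂F/∂y) = -(3x^2)/(-2y) = 3x^2/(2y)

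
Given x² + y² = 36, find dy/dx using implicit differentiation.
Take d/dx of both sides. Since y is implicitly a function of x, the chain rule attaches a y' = dy/dx factor whenever we differentiate through y.

Set F(x, y) = (left side) − (right side), so the curve is F = 0. Differentiating each term of F:
  d/dx[x^2] = 2x
  d/dx[y^2] = 2y·y'
  d/dx[-36] = 0

Collecting, the y'-free part is the partial derivative in x and the y' coefficient is the partial derivative in y:
  ∂F/∂x = 2x
  ∂F/∂y = 2y

so d/dx[F(x, y(x))] = ∂F/∂x + (∂F/∂y)·y' = 0. Rearranging,
  dy/dx = -(∂F/∂x)/(∂F/∂y) = -(2x)/(2y) = -x/y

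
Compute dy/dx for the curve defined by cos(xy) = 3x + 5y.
Apply d/dx to both sides, remembering that y depends on x. Each occurrence of y therefore brings in a y' = dy/dx via the chain rule.

With F(x, y) equal to the left-hand side minus the right, differentiate F term by term:
  d/dx[-3x] = -3
  d/dx[-5y] = -5·y'
  d/dx[cos(xy)] = -(x·y' + y)·sin(xy)
Adding these up, d/dx[F] = 0 becomes
  (-y·sin(xy) - 3) + (-x·sin(xy) - 5)·y' = 0,
so isolating y',
  dy/dx = -(-y·sin(xy) - 3)/(-x·sin(xy) - 5) = -(y·sin(xy) + 3)/(x·sin(xy) + 5)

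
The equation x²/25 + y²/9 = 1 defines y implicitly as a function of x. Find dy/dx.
Differentiate both sides with respect to x, treating y as y(x). By the chain rule, any term containing y contributes a factor of y' = dy/dx when we differentiate it.

Move every term to one side and write the relation as F(x, y) = 0. Term by term,
  d/dx[x^2/25] = 2x/25
  d/dx[y^2/9] = 2y·y'/9
  d/dx[-1] = 0

The pieces without y' make up ∂F/∂x and the coefficient of y' is ∂F/∂y:
  ∂F/∂x = 2x/25,
  ∂F/∂y = 2y/9.

Since d/dx[F] = ∂F/∂x + (∂F/∂y)·y' = 0, solve for y':
  (∂F/∂y)·y' = -∂F/∂x
  dy/dx = -(∂F/∂x)/(∂F/∂y) = -(2x/25)/(2y/9) = -9x/(25y)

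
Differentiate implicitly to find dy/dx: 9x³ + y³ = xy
Take d/dx of both sides. Since y is implicitly a function of x, the chain rule attaches a y' = dy/dx factor whenever we differentiate through y.

Set F(x, y) = (left side) − (right side), so the curve is F = 0. Differentiating each term of F:
  d/dx[9x^3] = 27x^2
  d/dx[-xy] = -x·y' - y
  d/dx[y^3] = 3y^2·y'

Collecting, the y'-free part is the partial derivative in x and the y' coefficient is the partial derivative in y:
  ∂F/∂x = 27x^2 - y
  ∂F/∂y = -x + 3y^2

so d/dx[F(x, y(x))] = ∂F/∂x + (∂F/∂y)·y' = 0. Rearranging,
  dy/dx = -(∂F/∂x)/(∂F/∂y) = -(27x^2 - y)/(-x + 3y^2) = (27x^2 - y)/(x - 3y^2)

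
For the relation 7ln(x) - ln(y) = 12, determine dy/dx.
Apply d/dx to both sides, remembering that y depends on x. Each occurrence of y therefore brings in a y' = dy/dx via the chain rule.

With F(x, y) equal to the left-hand side minus the right, differentiate F term by term:
  d/dx[7ln(x)] = 7/x
  d/dx[-ln(y)] = -y'/y
  d/dx[-12] = 0
Adding these up, d/dx[F] = 0 becomes
  (7/x) + (-1/y)·y' = 0,
so isolating y',
  dy/dx = -(7/x)/(-1/y) = 7y/x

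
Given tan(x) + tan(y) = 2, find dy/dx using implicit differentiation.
Apply d/dx to both sides, remembering that y depends on x. Each occurrence of y therefore brings in a y' = dy/dx via the chain rule.

With F(x, y) equal to the left-hand side minus the right, differentiate F term by term:
  d/dx[tan(x)] = tan(x)^2 + 1
  d/dx[tan(y)] = y'(tan(y)^2 + 1)
  d/dx[-2] = 0
Adding these up, d/dx[F] = 0 becomes
  (tan(x)^2 + 1) + (tan(y)^2 + 1)·y' = 0,
so isolating y',
  dy/dx = -(tan(x)^2 + 1)/(tan(y)^2 + 1) = -cos(y)^2/cos(x)^2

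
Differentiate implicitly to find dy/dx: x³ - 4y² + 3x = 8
Differentiate the relation implicitly: treat y = y(x) and apply the chain rule, so every y-derivative picks up a y' = dy/dx factor.

With everything moved to the left-hand side, differentiate term by term:
  d/dx[x^3] = 3x^2
  d/dx[3x] = 3
  d/dx[-4y^2] = -8y·y'
  d/dx[-8] = 0

Separating the contributions that come from x directly and those that come through y:
  without y':      3x^2 + 3
  multiplying y':  -8y

so (3x^2 + 3) + (-8y)·y' = 0, and therefore
  dy/dx = -(3x^2 + 3)/(-8y) = 3(x^2 + 1)/(8y)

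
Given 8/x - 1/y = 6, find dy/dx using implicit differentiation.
Differentiate the relation implicitly: treat y = y(x) and apply the chain rule, so every y-derivative picks up a y' = dy/dx factor.

With everything moved to the left-hand side, differentiate term by term:
  d/dx[-1/y] = y'/y^2
  d/dx[8/x] = -8/x^2
  d/dx[-6] = 0

Separating the contributions that come from x directly and those that come through y:
  without y':      -8/x^2
  multiplying y':  y^(-2)

so (-8/x^2) + (y^(-2))·y' = 0, and therefore
  dy/dx = -(-8/x^2)/(y^(-2)) = 8y^2/x^2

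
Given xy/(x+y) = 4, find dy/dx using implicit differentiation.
Apply d/dx to both sides, remembering that y depends on x. Each occurrence of y therefore brings in a y' = dy/dx via the chain rule.

With F(x, y) equal to the left-hand side minus the right, differentiate F term by term:
  d/dx[xy/(x + y)] = xy(-y' - 1)/(x + y)^2 + x·y'/(x + y) + y/(x + y)
  d/dx[-4] = 0
Adding these up, d/dx[F] = 0 becomes
  (-xy/(x + y)^2 + y/(x + y)) + (-xy/(x + y)^2 + x/(x + y))·y' = 0,
so isolating y',
  dy/dx = -(-xy/(x + y)^2 + y/(x + y))/(-xy/(x + y)^2 + x/(x + y))
        = -(y^2/(x + y)^2)/(x^2/(x + y)^2) = -y^2/x^2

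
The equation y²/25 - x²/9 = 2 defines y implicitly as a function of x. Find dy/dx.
Apply d/dx to both sides, remembering that y depends on x. Each occurrence of y therefore brings in a y' = dy/dx via the chain rule.

With F(x, y) equal to the left-hand side minus the right, differentiate F term by term:
  d/dx[-x^2/9] = -2x/9
  d/dx[y^2/25] = 2y·y'/25
  d/dx[-2] = 0
Adding these up, d/dx[F] = 0 becomes
  (-2x/9) + (2y/25)·y' = 0,
so isolating y',
  dy/dx = -(-2x/9)/(2y/25) = 25x/(9y)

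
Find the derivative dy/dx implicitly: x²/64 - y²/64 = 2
Differentiate the relation implicitly: treat y = y(x) and apply the chain rule, so every y-derivative picks up a y' = dy/dx factor.

With everything moved to the left-hand side, differentiate term by term:
  d/dx[x^2/64] = x/32
  d/dx[-y^2/64] = -y·y'/32
  d/dx[-2] = 0

Separating the contributions that come from x directly and those that come through y:
  without y':      x/32
  multiplying y':  -y/32

so (x/32) + (-y/32)·y' = 0, and therefore
  dy/dx = -(x/32)/(-y/32) = x/y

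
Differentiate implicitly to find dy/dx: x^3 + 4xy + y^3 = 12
Differentiate the relation implicitly: treat y = y(x) and apply the chain rule, so every y-derivative picks up a y' = dy/dx factor.

With everything moved to the left-hand side, differentiate term by term:
  d/dx[x^3] = 3x^2
  d/dx[4xy] = 4x·y' + 4y
  d/dx[y^3] = 3y^2·y'
  d/dx[-12] = 0

Separating the contributions that come from x directly and those that come through y:
  without y':      3x^2 + 4y
  multiplying y':  4x + 3y^2

so (3x^2 + 4y) + (4x + 3y^2)·y' = 0, and therefore
  dy/dx = -(3x^2 + 4y)/(4x + 3y^2) = (-3x^2 - 4y)/(4x + 3y^2)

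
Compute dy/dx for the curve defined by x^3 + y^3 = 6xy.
Differentiate the relation implicitly: treat y = y(x) and apply the chain rule, so every y-derivative picks up a y' = dy/dx factor.

With everything moved to the left-hand side, differentiate term by term:
  d/dx[x^3] = 3x^2
  d/dx[-6xy] = -6x·y' - 6y
  d/dx[y^3] = 3y^2·y'

Separating the contributions that come from x directly and those that come through y:
  without y':      3x^2 - 6y
  multiplying y':  -6x + 3y^2

so (3x^2 - 6y) + (-6x + 3y^2)·y' = 0, and therefore
  dy/dx = -(3x^2 - 6y)/(-6x + 3y^2) = (x^2 - 2y)/(2x - y^2)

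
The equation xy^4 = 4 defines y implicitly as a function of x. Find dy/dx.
Apply d/dx to both sides, remembering that y depends on x. Each occurrence of y therefore brings in a y' = dy/dx via the chain rule.

With F(x, y) equal to the left-hand side minus the right, differentiate F term by term:
  d/dx[xy^4] = 4xy^3·y' + y^4
  d/dx[-4] = 0
Adding these up, d/dx[F] = 0 becomes
  (y^4) + (4xy^3)·y' = 0,
so isolating y',
  dy/dx = -(y^4)/(4xy^3) = -y/(4x)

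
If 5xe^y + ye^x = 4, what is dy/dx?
Differentiate both sides with respect to x, treating y as y(x). By the chain rule, any term containing y contributes a factor of y' = dy/dx when we differentiate it.

Move every term to one side and write the relation as F(x, y) = 0. Term by term,
  d/dx[5x·e^(y)] = 5x·y'·e^(y) + 5e^(y)
  d/dx[y·e^(x)] = y·e^(x) + y'·e^(x)
  d/dx[-4] = 0

The pieces without y' make up ∂F/∂x and the coefficient of y' is ∂F/∂y:
  ∂F/∂x = y·e^(x) + 5e^(y),
  ∂F/∂y = 5x·e^(y) + e^(x).

Since d/dx[F] = ∂F/∂x + (∂F/∂y)·y' = 0, solve for y':
  (∂F/∂y)·y' = -∂F/∂x
  dy/dx = -(∂F/∂x)/(∂F/∂y) = -(y·e^(x) + 5e^(y))/(5x·e^(y) + e^(x)) = (-y·e^(x) - 5e^(y))/(5x·e^(y) + e^(x))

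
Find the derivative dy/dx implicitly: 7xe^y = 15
Differentiate both sides with respect to x, treating y as y(x). By the chain rule, any term containing y contributes a factor of y' = dy/dx when we differentiate it.

Move every term to one side and write the relation as F(x, y) = 0. Term by term,
  d/dx[7x·e^(y)] = 7x·y'·e^(y) + 7e^(y)
  d/dx[-15] = 0

The pieces without y' make up ∂F/∂x and the coefficient of y' is ∂F/∂y:
  ∂F/∂x = 7e^(y),
  ∂F/∂y = 7x·e^(y).

Since d/dx[F] = ∂F/∂x + (∂F/∂y)·y' = 0, solve for y':
  (∂F/∂y)·y' = -∂F/∂x
  dy/dx = -(∂F/∂x)/(∂F/∂y) = -(7e^(y))/(7x·e^(y)) = -1/x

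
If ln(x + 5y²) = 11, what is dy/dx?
Apply d/dx to both sides, remembering that y depends on x. Each occurrence of y therefore brings in a y' = dy/dx via the chain rule.

With F(x, y) equal to the left-hand side minus the right, differentiate F term by term:
  d/dx[ln(x + 5y^2)] = (10y·y' + 1)/(x + 5y^2)
  d/dx[-11] = 0
Adding these up, d/dx[F] = 0 becomes
  (1/(x + 5y^2)) + (10y/(x + 5y^2))·y' = 0,
so isolating y',
  dy/dx = -(1/(x + 5y^2))/(10y/(x + 5y^2)) = -1/(10y)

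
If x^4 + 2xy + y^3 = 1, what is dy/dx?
Differentiate both sides with respect to x, treating y as y(x). By the chain rule, any term containing y contributes a factor of y' = dy/dx when we differentiate it.

Move every term to one side and write the relation as F(x, y) = 0. Term by term,
  d/dx[x^4] = 4x^3
  d/dx[2xy] = 2x·y' + 2y
  d/dx[y^3] = 3y^2·y'
  d/dx[-1] = 0

The pieces without y' make up ∂F/∂x and the coefficient of y' is ∂F/∂y:
  ∂F/∂x = 4x^3 + 2y,
  ∂F/∂y = 2x + 3y^2.

Since d/dx[F] = ∂F/∂x + (∂F/∂y)·y' = 0, solve for y':
  (∂F/∂y)·y' = -∂F/∂x
  dy/dx = -(∂F/∂x)/(∂F/∂y) = -(4x^3 + 2y)/(2x + 3y^2) = 2(-2x^3 - y)/(2x + 3y^2)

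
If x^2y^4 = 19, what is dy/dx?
Differentiate both sides with respect to x, treating y as y(x). By the chain rule, any term containing y contributes a factor of y' = dy/dx when we differentiate it.

Move every term to one side and write the relation as F(x, y) = 0. Term by term,
  d/dx[x^2y^4] = 4x^2y^3·y' + 2xy^4
  d/dx[-19] = 0

The pieces without y' make up ∂F/∂x and the coefficient of y' is ∂F/∂y:
  ∂F/∂x = 2xy^4,
  ∂F/∂y = 4x^2y^3.

Since d/dx[F] = ∂F/∂x + (∂F/∂y)·y' = 0, solve for y':
  (∂F/∂y)·y' = -∂F/∂x
  dy/dx = -(∂F/∂x)/(∂F/∂y) = -(2xy^4)/(4x^2y^3) = -y/(2x)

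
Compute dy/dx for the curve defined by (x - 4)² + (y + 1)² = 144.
Take d/dx of both sides. Since y is implicitly a function of x, the chain rule attaches a y' = dy/dx factor whenever we differentiate through y.

Set F(x, y) = (left side) − (right side), so the curve is F = 0. Differentiating each term of F:
  d/dx[(x - 4)^2] = 2x - 8
  d/dx[(y + 1)^2] = 2·y'(y + 1)
  d/dx[-144] = 0

Collecting, the y'-free part is the partial derivative in x and the y' coefficient is the partial derivative in y:
  ∂F/∂x = 2x - 8
  ∂F/∂y = 2y + 2

so d/dx[F(x, y(x))] = ∂F/∂x + (∂F/∂y)·y' = 0. Rearranging,
  dy/dx = -(∂F/∂x)/(∂F/∂y) = -(2x - 8)/(2y + 2) = (4 - x)/(y + 1)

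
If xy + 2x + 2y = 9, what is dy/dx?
Apply d/dx to both sides, remembering that y depends on x. Each occurrence of y therefore brings in a y' = dy/dx via the chain rule.

With F(x, y) equal to the left-hand side minus the right, differentiate F term by term:
  d/dx[xy] = x·y' + y
  d/dx[2x] = 2
  d/dx[2y] = 2·y'
  d/dx[-9] = 0
Adding these up, d/dx[F] = 0 becomes
  (y + 2) + (x + 2)·y' = 0,
so isolating y',
  dy/dx = -(y + 2)/(x + 2) = (-y - 2)/(x + 2)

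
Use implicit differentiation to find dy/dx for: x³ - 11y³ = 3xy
Apply d/dx to both sides, remembering that y depends on x. Each occurrence of y therefore brings in a y' = dy/dx via the chain rule.

With F(x, y) equal to the left-hand side minus the right, differentiate F term by term:
  d/dx[x^3] = 3x^2
  d/dx[-3xy] = -3x·y' - 3y
  d/dx[-11y^3] = -33y^2·y'
Adding these up, d/dx[F] = 0 becomes
  (3x^2 - 3y) + (-3x - 33y^2)·y' = 0,
so isolating y',
  dy/dx = -(3x^2 - 3y)/(-3x - 33y^2) = (x^2 - y)/(x + 11y^2)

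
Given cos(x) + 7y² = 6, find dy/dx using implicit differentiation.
Apply d/dx to both sides, remembering that y depends on x. Each occurrence of y therefore brings in a y' = dy/dx via the chain rule.

With F(x, y) equal to the left-hand side minus the right, differentiate F term by term:
  d/dx[7y^2] = 14y·y'
  d/dx[cos(x)] = -sin(x)
  d/dx[-6] = 0
Adding these up, d/dx[F] = 0 becomes
  (-sin(x)) + (14y)·y' = 0,
so isolating y',
  dy/dx = -(-sin(x))/(14y) = sin(x)/(14y)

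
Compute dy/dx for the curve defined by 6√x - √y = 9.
Differentiate the relation implicitly: treat y = y(x) and apply the chain rule, so every y-derivative picks up a y' = dy/dx factor.

With everything moved to the left-hand side, differentiate term by term:
  d/dx[6√(x)] = 3/√(x)
  d/dx[-√(y)] = -y'/(2√(y))
  d/dx[-9] = 0

Separating the contributions that come from x directly and those that come through y:
  without y':      3/√(x)
  multiplying y':  -1/(2√(y))

so (3/√(x)) + (-1/(2√(y)))·y' = 0, and therefore
  dy/dx = -(3/√(x))/(-1/(2√(y))) = 6√(y)/√(x)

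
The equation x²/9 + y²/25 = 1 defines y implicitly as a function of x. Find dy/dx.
Take d/dx of both sides. Since y is implicitly a function of x, the chain rule attaches a y' = dy/dx factor whenever we differentiate through y.

Set F(x, y) = (left side) − (right side), so the curve is F = 0. Differentiating each term of F:
  d/dx[x^2/9] = 2x/9
  d/dx[y^2/25] = 2y·y'/25
  d/dx[-1] = 0

Collecting, the y'-free part is the partial derivative in x and the y' coefficient is the partial derivative in y:
  ∂F/∂x = 2x/9
  ∂F/∂y = 2y/25

so d/dx[F(x, y(x))] = ∂F/∂x + (∂F/∂y)·y' = 0. Rearranging,
  dy/dx = -(∂F/∂x)/(∂F/∂y) = -(2x/9)/(2y/25) = -25x/(9y)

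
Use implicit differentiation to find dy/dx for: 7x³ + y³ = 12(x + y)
Apply d/dx to both sides, remembering that y depends on x. Each occurrence of y therefore brings in a y' = dy/dx via the chain rule.

With F(x, y) equal to the left-hand side minus the right, differentiate F term by term:
  d/dx[7x^3] = 21x^2
  d/dx[-12x] = -12
  d/dx[y^3] = 3y^2·y'
  d/dx[-12y] = -12·y'
Adding these up, d/dx[F] = 0 becomes
  (21x^2 - 12) + (3y^2 - 12)·y' = 0,
so isolating y',
  dy/dx = -(21x^2 - 12)/(3y^2 - 12) = (4 - 7x^2)/(y^2 - 4)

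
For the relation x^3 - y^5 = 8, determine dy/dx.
Take d/dx of both sides. Since y is implicitly a function of x, the chain rule attaches a y' = dy/dx factor whenever we differentiate through y.

Set F(x, y) = (left side) − (right side), so the curve is F = 0. Differentiating each term of F:
  d/dx[x^3] = 3x^2
  d/dx[-y^5] = -5y^4·y'
  d/dx[-8] = 0

Collecting, the y'-free part is the partial derivative in x and the y' coefficient is the partial derivative in y:
  ∂F/∂x = 3x^2
  ∂F/∂y = -5y^4

so d/dx[F(x, y(x))] = ∂F/∂x + (∂F/∂y)·y' = 0. Rearranging,
  dy/dx = -(∂F/∂x)/(∂F/∂y) = -(3x^2)/(-5y^4) = 3x^2/(5y^4)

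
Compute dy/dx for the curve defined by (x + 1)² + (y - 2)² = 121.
Apply d/dx to both sides, remembering that y depends on x. Each occurrence of y therefore brings in a y' = dy/dx via the chain rule.

With F(x, y) equal to the left-hand side minus the right, differentiate F term by term:
  d/dx[(x + 1)^2] = 2x + 2
  d/dx[(y - 2)^2] = 2·y'(y - 2)
  d/dx[-121] = 0
Adding these up, d/dx[F] = 0 becomes
  (2x + 2) + (2y - 4)·y' = 0,
so isolating y',
  dy/dx = -(2x + 2)/(2y - 4) = (-x - 1)/(y - 2)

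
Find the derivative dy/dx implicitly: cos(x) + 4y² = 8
Take d/dx of both sides. Since y is implicitly a function of x, the chain rule attaches a y' = dy/dx factor whenever we differentiate through y.

Set F(x, y) = (left side) − (right side), so the curve is F = 0. Differentiating each term of F:
  d/dx[4y^2] = 8y·y'
  d/dx[cos(x)] = -sin(x)
  d/dx[-8] = 0

Collecting, the y'-free part is the partial derivative in x and the y' coefficient is the partial derivative in y:
  ∂F/∂x = -sin(x)
  ∂F/∂y = 8y

so d/dx[F(x, y(x))] = ∂F/∂x + (∂F/∂y)·y' = 0. Rearranging,
  dy/dx = -(∂F/∂x)/(∂F/∂y) = -(-sin(x))/(8y) = sin(x)/(8y)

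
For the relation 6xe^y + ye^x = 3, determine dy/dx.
Differentiate the relation implicitly: treat y = y(x) and apply the chain rule, so every y-derivative picks up a y' = dy/dx factor.

With everything moved to the left-hand side, differentiate term by term:
  d/dx[6x·e^(y)] = 6x·y'·e^(y) + 6e^(y)
  d/dx[y·e^(x)] = y·e^(x) + y'·e^(x)
  d/dx[-3] = 0

Separating the contributions that come from x directly and those that come through y:
  without y':      y·e^(x) + 6e^(y)
  multiplying y':  6x·e^(y) + e^(x)

so (y·e^(x) + 6e^(y)) + (6x·e^(y) + e^(x))·y' = 0, and therefore
  dy/dx = -(y·e^(x) + 6e^(y))/(6x·e^(y) + e^(x)) = (-y·e^(x) - 6e^(y))/(6x·e^(y) + e^(x))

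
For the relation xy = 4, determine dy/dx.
Take d/dx of both sides. Since y is implicitly a function of x, the chain rule attaches a y' = dy/dx factor whenever we differentiate through y.

Set F(x, y) = (left side) − (right side), so the curve is F = 0. Differentiating each term of F:
  d/dx[xy] = x·y' + y
  d/dx[-4] = 0

Collecting, the y'-free part is the partial derivative in x and the y' coefficient is the partial derivative in y:
  ∂F/∂x = y
  ∂F/∂y = x

so d/dx[F(x, y(x))] = ∂F/∂x + (∂F/∂y)·y' = 0. Rearranging,
  dy/dx = -(∂F/∂x)/(∂F/∂y) = -(y)/(x) = -y/x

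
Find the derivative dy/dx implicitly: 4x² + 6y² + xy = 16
Apply d/dx to both sides, remembering that y depends on x. Each occurrence of y therefore brings in a y' = dy/dx via the chain rule.

With F(x, y) equal to the left-hand side minus the right, differentiate F term by term:
  d/dx[4x^2] = 8x
  d/dx[xy] = x·y' + y
  d/dx[6y^2] = 12y·y'
  d/dx[-16] = 0
Adding these up, d/dx[F] = 0 becomes
  (8x + y) + (x + 12y)·y' = 0,
so isolating y',
  dy/dx = -(8x + y)/(x + 12y) = (-8x - y)/(x + 12y)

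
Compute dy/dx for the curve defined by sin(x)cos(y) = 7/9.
Take d/dx of both sides. Since y is implicitly a function of x, the chain rule attaches a y' = dy/dx factor whenever we differentiate through y.

Set F(x, y) = (left side) − (right side), so the curve is F = 0. Differentiating each term of F:
  d/dx[sin(x)·cos(y)] = -y'·sin(x)·sin(y) + cos(x)·cos(y)
  d/dx[-7/9] = 0

Collecting, the y'-free part is the partial derivative in x and the y' coefficient is the partial derivative in y:
  ∂F/∂x = cos(x)·cos(y)
  ∂F/∂y = -sin(x)·sin(y)

so d/dx[F(x, y(x))] = ∂F/∂x + (∂F/∂y)·y' = 0. Rearranging,
  dy/dx = -(∂F/∂x)/(∂F/∂y) = -(cos(x)·cos(y))/(-sin(x)·sin(y)) = 1/(tan(x)·tan(y))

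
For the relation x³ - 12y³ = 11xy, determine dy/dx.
Apply d/dx to both sides, remembering that y depends on x. Each occurrence of y therefore brings in a y' = dy/dx via the chain rule.

With F(x, y) equal to the left-hand side minus the right, differentiate F term by term:
  d/dx[x^3] = 3x^2
  d/dx[-11xy] = -11x·y' - 11y
  d/dx[-12y^3] = -36y^2·y'
Adding these up, d/dx[F] = 0 becomes
  (3x^2 - 11y) + (-11x - 36y^2)·y' = 0,
so isolating y',
  dy/dx = -(3x^2 - 11y)/(-11x - 36y^2) = (3x^2 - 11y)/(11x + 36y^2)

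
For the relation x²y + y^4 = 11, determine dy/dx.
Take d/dx of both sides. Since y is implicitly a function of x, the chain rule attaches a y' = dy/dx factor whenever we differentiate through y.

Set F(x, y) = (left side) − (right side), so the curve is F = 0. Differentiating each term of F:
  d/dx[x^2y] = x^2·y' + 2xy
  d/dx[y^4] = 4y^3·y'
  d/dx[-11] = 0

Collecting, the y'-free part is the partial derivative in x and the y' coefficient is the partial derivative in y:
  ∂F/∂x = 2xy
  ∂F/∂y = x^2 + 4y^3

so d/dx[F(x, y(x))] = ∂F/∂x + (∂F/∂y)·y' = 0. Rearranging,
  dy/dx = -(∂F/∂x)/(∂F/∂y) = -(2xy)/(x^2 + 4y^3) = -2xy/(x^2 + 4y^3)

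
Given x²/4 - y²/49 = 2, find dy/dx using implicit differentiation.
Take d/dx of both sides. Since y is implicitly a function of x, the chain rule attaches a y' = dy/dx factor whenever we differentiate through y.

Set F(x, y) = (left side) − (right side), so the curve is F = 0. Differentiating each term of F:
  d/dx[x^2/4] = x/2
  d/dx[-y^2/49] = -2y·y'/49
  d/dx[-2] = 0

Collecting, the y'-free part is the partial derivative in x and the y' coefficient is the partial derivative in y:
  ∂F/∂x = x/2
  ∂F/∂y = -2y/49

so d/dx[F(x, y(x))] = ∂F/∂x + (∂F/∂y)·y' = 0. Rearranging,
  dy/dx = -(∂F/∂x)/(∂F/∂y) = -(x/2)/(-2y/49) = 49x/(4y)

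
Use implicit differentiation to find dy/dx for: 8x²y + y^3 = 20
Differentiate the relation implicitly: treat y = y(x) and apply the chain rule, so every y-derivative picks up a y' = dy/dx factor.

With everything moved to the left-hand side, differentiate term by term:
  d/dx[8x^2y] = 8x^2·y' + 16xy
  d/dx[y^3] = 3y^2·y'
  d/dx[-20] = 0

Separating the contributions that come from x directly and those that come through y:
  without y':      16xy
  multiplying y':  8x^2 + 3y^2

so (16xy) + (8x^2 + 3y^2)·y' = 0, and therefore
  dy/dx = -(16xy)/(8x^2 + 3y^2) = -16xy/(8x^2 + 3y^2)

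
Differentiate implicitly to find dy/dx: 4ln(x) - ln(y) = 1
Differentiate the relation implicitly: treat y = y(x) and apply the chain rule, so every y-derivative picks up a y' = dy/dx factor.

With everything moved to the left-hand side, differentiate term by term:
  d/dx[4ln(x)] = 4/x
  d/dx[-ln(y)] = -y'/y
  d/dx[-1] = 0

Separating the contributions that come from x directly and those that come through y:
  without y':      4/x
  multiplying y':  -1/y

so (4/x) + (-1/y)·y' = 0, and therefore
  dy/dx = -(4/x)/(-1/y) = 4y/x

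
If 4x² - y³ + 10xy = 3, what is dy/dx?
Differentiate the relation implicitly: treat y = y(x) and apply the chain rule, so every y-derivative picks up a y' = dy/dx factor.

With everything moved to the left-hand side, differentiate term by term:
  d/dx[4x^2] = 8x
  d/dx[10xy] = 10x·y' + 10y
  d/dx[-y^3] = -3y^2·y'
  d/dx[-3] = 0

Separating the contributions that come from x directly and those that come through y:
  without y':      8x + 10y
  multiplying y':  10x - 3y^2

so (8x + 10y) + (10x - 3y^2)·y' = 0, and therefore
  dy/dx = -(8x + 10y)/(10x - 3y^2) = 2(-4x - 5y)/(10x - 3y^2)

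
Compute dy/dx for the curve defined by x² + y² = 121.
Take d/dx of both sides. Since y is implicitly a function of x, the chain rule attaches a y' = dy/dx factor whenever we differentiate through y.

Set F(x, y) = (left side) − (right side), so the curve is F = 0. Differentiating each term of F:
  d/dx[x^2] = 2x
  d/dx[y^2] = 2y·y'
  d/dx[-121] = 0

Collecting, the y'-free part is the partial derivative in x and the y' coefficient is the partial derivative in y:
  ∂F/∂x = 2x
  ∂F/∂y = 2y

so d/dx[F(x, y(x))] = ∂F/∂x + (∂F/∂y)·y' = 0. Rearranging,
  dy/dx = -(∂F/∂x)/(∂F/∂y) = -(2x)/(2y) = -x/y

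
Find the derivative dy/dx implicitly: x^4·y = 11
Differentiate the relation implicitly: treat y = y(x) and apply the chain rule, so every y-derivative picks up a y' = dy/dx factor.

With everything moved to the left-hand side, differentiate term by term:
  d/dx[x^4y] = x^4·y' + 4x^3y
  d/dx[-11] = 0

Separating the contributions that come from x directly and those that come through y:
  without y':      4x^3y
  multiplying y':  x^4

so (4x^3y) + (x^4)·y' = 0, and therefore
  dy/dx = -(4x^3y)/(x^4) = -4y/x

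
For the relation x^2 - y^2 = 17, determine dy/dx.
Differentiate both sides with respect to x, treating y as y(x). By the chain rule, any term containing y contributes a factor of y' = dy/dx when we differentiate it.

Move every term to one side and write the relation as F(x, y) = 0. Term by term,
  d/dx[x^2] = 2x
  d/dx[-y^2] = -2y·y'
  d/dx[-17] = 0

The pieces without y' make up ∂F/∂x and the coefficient of y' is ∂F/∂y:
  ∂F/∂x = 2x,
  ∂F/∂y = -2y.

Since d/dx[F] = ∂F/∂x + (∂F/∂y)·y' = 0, solve for y':
  (∂F/∂y)·y' = -∂F/∂x
  dy/dx = -(∂F/∂x)/(∂F/∂y) = -(2x)/(-2y) = x/y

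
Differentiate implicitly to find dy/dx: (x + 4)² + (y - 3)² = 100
Take d/dx of both sides. Since y is implicitly a function of x, the chain rule attaches a y' = dy/dx factor whenever we differentiate through y.

Set F(x, y) = (left side) − (right side), so the curve is F = 0. Differentiating each term of F:
  d/dx[(x + 4)^2] = 2x + 8
  d/dx[(y - 3)^2] = 2·y'(y - 3)
  d/dx[-100] = 0

Collecting, the y'-free part is the partial derivative in x and the y' coefficient is the partial derivative in y:
  ∂F/∂x = 2x + 8
  ∂F/∂y = 2y - 6

so d/dx[F(x, y(x))] = ∂F/∂x + (∂F/∂y)·y' = 0. Rearranging,
  dy/dx = -(∂F/∂x)/(∂F/∂y) = -(2x + 8)/(2y - 6) = (-x - 4)/(y - 3)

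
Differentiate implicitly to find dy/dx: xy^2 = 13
Take d/dx of both sides. Since y is implicitly a function of x, the chain rule attaches a y' = dy/dx factor whenever we differentiate through y.

Set F(x, y) = (left side) − (right side), so the curve is F = 0. Differentiating each term of F:
  d/dx[xy^2] = 2xy·y' + y^2
  d/dx[-13] = 0

Collecting, the y'-free part is the partial derivative in x and the y' coefficient is the partial derivative in y:
  ∂F/∂x = y^2
  ∂F/∂y = 2xy

so d/dx[F(x, y(x))] = ∂F/∂x + (∂F/∂y)·y' = 0. Rearranging,
  dy/dx = -(∂F/∂x)/(∂F/∂y) = -(y^2)/(2xy) = -y/(2x)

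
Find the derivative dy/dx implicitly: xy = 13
Apply d/dx to both sides, remembering that y depends on x. Each occurrence of y therefore brings in a y' = dy/dx via the chain rule.

With F(x, y) equal to the left-hand side minus the right, differentiate F term by term:
  d/dx[xy] = x·y' + y
  d/dx[-13] = 0
Adding these up, d/dx[F] = 0 becomes
  (y) + (x)·y' = 0,
so isolating y',
  dy/dx = -(y)/(x) = -y/x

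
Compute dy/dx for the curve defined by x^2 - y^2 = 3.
Apply d/dx to both sides, remembering that y depends on x. Each occurrence of y therefore brings in a y' = dy/dx via the chain rule.

With F(x, y) equal to the left-hand side minus the right, differentiate F term by term:
  d/dx[x^2] = 2x
  d/dx[-y^2] = -2y·y'
  d/dx[-3] = 0
Adding these up, d/dx[F] = 0 becomes
  (2x) + (-2y)·y' = 0,
so isolating y',
  dy/dx = -(2x)/(-2y) = x/y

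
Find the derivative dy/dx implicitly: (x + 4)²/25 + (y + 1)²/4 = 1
Differentiate the relation implicitly: treat y = y(x) and apply the chain rule, so every y-derivative picks up a y' = dy/dx factor.

With everything moved to the left-hand side, differentiate term by term:
  d/dx[(x + 4)^2/25] = 2x/25 + 8/25
  d/dx[(y + 1)^2/4] = y'(y + 1)/2
  d/dx[-1] = 0

Separating the contributions that come from x directly and those that come through y:
  without y':      2x/25 + 8/25
  multiplying y':  y/2 + 1/2

so (2x/25 + 8/25) + (y/2 + 1/2)·y' = 0, and therefore
  dy/dx = -(2x/25 + 8/25)/(y/2 + 1/2)
        = -(2(x + 4)/25)/((y + 1)/2) = 4(-x - 4)/(25(y + 1))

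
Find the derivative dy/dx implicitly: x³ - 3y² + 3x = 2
Differentiate both sides with respect to x, treating y as y(x). By the chain rule, any term containing y contributes a factor of y' = dy/dx when we differentiate it.

Move every term to one side and write the relation as F(x, y) = 0. Term by term,
  d/dx[x^3] = 3x^2
  d/dx[3x] = 3
  d/dx[-3y^2] = -6y·y'
  d/dx[-2] = 0

The pieces without y' make up ∂F/∂x and the coefficient of y' is ∂F/∂y:
  ∂F/∂x = 3x^2 + 3,
  ∂F/∂y = -6y.

Since d/dx[F] = ∂F/∂x + (∂F/∂y)·y' = 0, solve for y':
  (∂F/∂y)·y' = -∂F/∂x
  dy/dx = -(∂F/∂x)/(∂F/∂y) = -(3x^2 + 3)/(-6y) = (x^2 + 1)/(2y)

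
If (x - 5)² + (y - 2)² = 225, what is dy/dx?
Differentiate both sides with respect to x, treating y as y(x). By the chain rule, any term containing y contributes a factor of y' = dy/dx when we differentiate it.

Move every term to one side and write the relation as F(x, y) = 0. Term by term,
  d/dx[(x - 5)^2] = 2x - 10
  d/dx[(y - 2)^2] = 2·y'(y - 2)
  d/dx[-225] = 0

The pieces without y' make up ∂F/∂x and the coefficient of y' is ∂F/∂y:
  ∂F/∂x = 2x - 10,
  ∂F/∂y = 2y - 4.

Since d/dx[F] = ∂F/∂x + (∂F/∂y)·y' = 0, solve for y':
  (∂F/∂y)·y' = -∂F/∂x
  dy/dx = -(∂F/∂x)/(∂F/∂y) = -(2x - 10)/(2y - 4) = (5 - x)/(y - 2)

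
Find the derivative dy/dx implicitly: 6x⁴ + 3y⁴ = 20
Take d/dx of both sides. Since y is implicitly a function of x, the chain rule attaches a y' = dy/dx factor whenever we differentiate through y.

Set F(x, y) = (left side) − (right side), so the curve is F = 0. Differentiating each term of F:
  d/dx[6x^4] = 24x^3
  d/dx[3y^4] = 12y^3·y'
  d/dx[-20] = 0

Collecting, the y'-free part is the partial derivative in x and the y' coefficient is the partial derivative in y:
  ∂F/∂x = 24x^3
  ∂F/∂y = 12y^3

so d/dx[F(x, y(x))] = ∂F/∂x + (∂F/∂y)·y' = 0. Rearranging,
  dy/dx = -(∂F/∂x)/(∂F/∂y) = -(24x^3)/(12y^3) = -2x^3/y^3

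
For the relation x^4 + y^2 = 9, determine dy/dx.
Differentiate both sides with respect to x, treating y as y(x). By the chain rule, any term containing y contributes a factor of y' = dy/dx when we differentiate it.

Move every term to one side and write the relation as F(x, y) = 0. Term by term,
  d/dx[x^4] = 4x^3
  d/dx[y^2] = 2y·y'
  d/dx[-9] = 0

The pieces without y' make up ∂F/∂x and the coefficient of y' is ∂F/∂y:
  ∂F/∂x = 4x^3,
  ∂F/∂y = 2y.

Since d/dx[F] = ∂F/∂x + (∂F/∂y)·y' = 0, solve for y':
  (∂F/∂y)·y' = -∂F/∂x
  dy/dx = -(∂F/∂x)/(∂F/∂y) = -(4x^3)/(2y) = -2x^3/y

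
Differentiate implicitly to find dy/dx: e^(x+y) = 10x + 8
Take d/dx of both sides. Since y is implicitly a function of x, the chain rule attaches a y' = dy/dx factor whenever we differentiate through y.

Set F(x, y) = (left side) − (right side), so the curve is F = 0. Differentiating each term of F:
  d/dx[-10x] = -10
  d/dx[e^(x + y)] = (y' + 1)·e^(x + y)
  d/dx[-8] = 0

Collecting, the y'-free part is the partial derivative in x and the y' coefficient is the partial derivative in y:
  ∂F/∂x = e^(x + y) - 10
  ∂F/∂y = e^(x + y)

so d/dx[F(x, y(x))] = ∂F/∂x + (∂F/∂y)·y' = 0. Rearranging,
  dy/dx = -(∂F/∂x)/(∂F/∂y) = -(e^(x + y) - 10)/(e^(x + y)) = 10e^(-x - y) - 1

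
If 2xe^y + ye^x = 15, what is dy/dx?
Apply d/dx to both sides, remembering that y depends on x. Each occurrence of y therefore brings in a y' = dy/dx via the chain rule.

With F(x, y) equal to the left-hand side minus the right, differentiate F term by term:
  d/dx[2x·e^(y)] = 2x·y'·e^(y) + 2e^(y)
  d/dx[y·e^(x)] = y·e^(x) + y'·e^(x)
  d/dx[-15] = 0
Adding these up, d/dx[F] = 0 becomes
  (y·e^(x) + 2e^(y)) + (2x·e^(y) + e^(x))·y' = 0,
so isolating y',
  dy/dx = -(y·e^(x) + 2e^(y))/(2x·e^(y) + e^(x)) = (-y·e^(x) - 2e^(y))/(2x·e^(y) + e^(x))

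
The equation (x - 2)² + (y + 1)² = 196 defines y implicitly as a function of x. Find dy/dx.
Take d/dx of both sides. Since y is implicitly a function of x, the chain rule attaches a y' = dy/dx factor whenever we differentiate through y.

Set F(x, y) = (left side) − (right side), so the curve is F = 0. Differentiating each term of F:
  d/dx[(x - 2)^2] = 2x - 4
  d/dx[(y + 1)^2] = 2·y'(y + 1)
  d/dx[-196] = 0

Collecting, the y'-free part is the partial derivative in x and the y' coefficient is the partial derivative in y:
  ∂F/∂x = 2x - 4
  ∂F/∂y = 2y + 2

so d/dx[F(x, y(x))] = ∂F/∂x + (∂F/∂y)·y' = 0. Rearranging,
  dy/dx = -(∂F/∂x)/(∂F/∂y) = -(2x - 4)/(2y + 2) = (2 - x)/(y + 1)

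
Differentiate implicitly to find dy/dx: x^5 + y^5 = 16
Differentiate the relation implicitly: treat y = y(x) and apply the chain rule, so every y-derivative picks up a y' = dy/dx factor.

With everything moved to the left-hand side, differentiate term by term:
  d/dx[x^5] = 5x^4
  d/dx[y^5] = 5y^4·y'
  d/dx[-16] = 0

Separating the contributions that come from x directly and those that come through y:
  without y':      5x^4
  multiplying y':  5y^4

so (5x^4) + (5y^4)·y' = 0, and therefore
  dy/dx = -(5x^4)/(5y^4) = -x^4/y^4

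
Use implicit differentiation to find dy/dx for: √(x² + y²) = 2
Take d/dx of both sides. Since y is implicitly a function of x, the chain rule attaches a y' = dy/dx factor whenever we differentiate through y.

Set F(x, y) = (left side) − (right side), so the curve is F = 0. Differentiating each term of F:
  d/dx[√(x^2 + y^2)] = (x + y·y')/√(x^2 + y^2)
  d/dx[-2] = 0

Collecting, the y'-free part is the partial derivative in x and the y' coefficient is the partial derivative in y:
  ∂F/∂x = x/√(x^2 + y^2)
  ∂F/∂y = y/√(x^2 + y^2)

so d/dx[F(x, y(x))] = ∂F/∂x + (∂F/∂y)·y' = 0. Rearranging,
  dy/dx = -(∂F/∂x)/(∂F/∂y) = -(x/√(x^2 + y^2))/(y/√(x^2 + y^2)) = -x/y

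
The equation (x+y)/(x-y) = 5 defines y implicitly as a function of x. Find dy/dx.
Take d/dx of both sides. Since y is implicitly a function of x, the chain rule attaches a y' = dy/dx factor whenever we differentiate through y.

Set F(x, y) = (left side) − (right side), so the curve is F = 0. Differentiating each term of F:
  d/dx[(x + y)/(x - y)] = (y' + 1)/(x - y) + (x + y)(y' - 1)/(x - y)^2
  d/dx[-5] = 0

Collecting, the y'-free part is the partial derivative in x and the y' coefficient is the partial derivative in y:
  ∂F/∂x = 1/(x - y) - (x + y)/(x - y)^2
  ∂F/∂y = 1/(x - y) + (x + y)/(x - y)^2

so d/dx[F(x, y(x))] = ∂F/∂x + (∂F/∂y)·y' = 0. Rearranging,
  dy/dx = -(∂F/∂x)/(∂F/∂y) = -(1/(x - y) - (x + y)/(x - y)^2)/(1/(x - y) + (x + y)/(x - y)^2)
        = -(-2y/(x - y)^2)/(2x/(x - y)^2) = y/x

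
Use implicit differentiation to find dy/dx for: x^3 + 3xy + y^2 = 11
Apply d/dx to both sides, remembering that y depends on x. Each occurrence of y therefore brings in a y' = dy/dx via the chain rule.

With F(x, y) equal to the left-hand side minus the right, differentiate F term by term:
  d/dx[x^3] = 3x^2
  d/dx[3xy] = 3x·y' + 3y
  d/dx[y^2] = 2y·y'
  d/dx[-11] = 0
Adding these up, d/dx[F] = 0 becomes
  (3x^2 + 3y) + (3x + 2y)·y' = 0,
so isolating y',
  dy/dx = -(3x^2 + 3y)/(3x + 2y) = 3(-x^2 - y)/(3x + 2y)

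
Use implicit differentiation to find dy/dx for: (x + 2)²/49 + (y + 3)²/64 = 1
Differentiate the relation implicitly: treat y = y(x) and apply the chain rule, so every y-derivative picks up a y' = dy/dx factor.

With everything moved to the left-hand side, differentiate term by term:
  d/dx[(x + 2)^2/49] = 2x/49 + 4/49
  d/dx[(y + 3)^2/64] = y'(y + 3)/32
  d/dx[-1] = 0

Separating the contributions that come from x directly and those that come through y:
  without y':      2x/49 + 4/49
  multiplying y':  y/32 + 3/32

so (2x/49 + 4/49) + (y/32 + 3/32)·y' = 0, and therefore
  dy/dx = -(2x/49 + 4/49)/(y/32 + 3/32)
        = -(2(x + 2)/49)/((y + 3)/32) = 64(-x - 2)/(49(y + 3))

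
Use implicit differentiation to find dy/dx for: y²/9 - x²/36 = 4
Differentiate both sides with respect to x, treating y as y(x). By the chain rule, any term containing y contributes a factor of y' = dy/dx when we differentiate it.

Move every term to one side and write the relation as F(x, y) = 0. Term by term,
  d/dx[-x^2/36] = -x/18
  d/dx[y^2/9] = 2y·y'/9
  d/dx[-4] = 0

The pieces without y' make up ∂F/∂x and the coefficient of y' is ∂F/∂y:
  ∂F/∂x = -x/18,
  ∂F/∂y = 2y/9.

Since d/dx[F] = ∂F/∂x + (∂F/∂y)·y' = 0, solve for y':
  (∂F/∂y)·y' = -∂F/∂x
  dy/dx = -(∂F/∂x)/(∂F/∂y) = -(-x/18)/(2y/9) = x/(4y)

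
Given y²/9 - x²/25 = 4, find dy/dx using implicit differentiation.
Apply d/dx to both sides, remembering that y depends on x. Each occurrence of y therefore brings in a y' = dy/dx via the chain rule.

With F(x, y) equal to the left-hand side minus the right, differentiate F term by term:
  d/dx[-x^2/25] = -2x/25
  d/dx[y^2/9] = 2y·y'/9
  d/dx[-4] = 0
Adding these up, d/dx[F] = 0 becomes
  (-2x/25) + (2y/9)·y' = 0,
so isolating y',
  dy/dx = -(-2x/25)/(2y/9) = 9x/(25y)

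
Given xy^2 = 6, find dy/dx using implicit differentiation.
Apply d/dx to both sides, remembering that y depends on x. Each occurrence of y therefore brings in a y' = dy/dx via the chain rule.

With F(x, y) equal to the left-hand side minus the right, differentiate F term by term:
  d/dx[xy^2] = 2xy·y' + y^2
  d/dx[-6] = 0
Adding these up, d/dx[F] = 0 becomes
  (y^2) + (2xy)·y' = 0,
so isolating y',
  dy/dx = -(y^2)/(2xy) = -y/(2x)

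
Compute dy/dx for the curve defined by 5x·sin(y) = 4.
Differentiate the relation implicitly: treat y = y(x) and apply the chain rule, so every y-derivative picks up a y' = dy/dx factor.

With everything moved to the left-hand side, differentiate term by term:
  d/dx[5x·sin(y)] = 5x·y'·cos(y) + 5sin(y)
  d/dx[-4] = 0

Separating the contributions that come from x directly and those that come through y:
  without y':      5sin(y)
  multiplying y':  5x·cos(y)

so (5sin(y)) + (5x·cos(y))·y' = 0, and therefore
  dy/dx = -(5sin(y))/(5x·cos(y)) = -tan(y)/x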